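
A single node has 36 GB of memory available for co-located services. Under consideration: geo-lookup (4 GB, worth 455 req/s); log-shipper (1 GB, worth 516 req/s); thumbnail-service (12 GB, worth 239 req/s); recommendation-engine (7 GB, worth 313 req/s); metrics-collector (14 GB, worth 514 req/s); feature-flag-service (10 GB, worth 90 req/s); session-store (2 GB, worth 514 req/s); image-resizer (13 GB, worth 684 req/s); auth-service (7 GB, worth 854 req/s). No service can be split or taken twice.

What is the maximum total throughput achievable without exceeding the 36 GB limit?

3336

Taking geo-lookup + log-shipper + recommendation-engine + session-store + image-resizer + auth-service: 34 GB used, 3336 in throughput.
The closest alternative, geo-lookup + log-shipper + recommendation-engine + metrics-collector + session-store + auth-service, reaches only 3166.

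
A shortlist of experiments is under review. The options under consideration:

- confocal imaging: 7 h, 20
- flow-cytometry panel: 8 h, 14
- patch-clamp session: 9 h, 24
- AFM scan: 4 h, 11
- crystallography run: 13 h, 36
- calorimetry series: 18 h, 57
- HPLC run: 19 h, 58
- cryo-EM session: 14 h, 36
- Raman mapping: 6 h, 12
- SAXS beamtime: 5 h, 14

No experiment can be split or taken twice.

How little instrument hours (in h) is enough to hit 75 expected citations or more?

25

Minimise h subject to total expected citations ≥ 75.
confocal imaging + calorimetry series: 77 expected citations at 25 h.
Any bundle with less than 25 h falls short of 75.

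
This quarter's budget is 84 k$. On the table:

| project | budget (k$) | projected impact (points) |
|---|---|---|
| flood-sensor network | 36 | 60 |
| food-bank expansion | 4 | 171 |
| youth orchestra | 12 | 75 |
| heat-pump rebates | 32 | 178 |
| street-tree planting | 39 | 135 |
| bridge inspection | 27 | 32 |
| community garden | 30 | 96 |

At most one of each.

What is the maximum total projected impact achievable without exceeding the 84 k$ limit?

520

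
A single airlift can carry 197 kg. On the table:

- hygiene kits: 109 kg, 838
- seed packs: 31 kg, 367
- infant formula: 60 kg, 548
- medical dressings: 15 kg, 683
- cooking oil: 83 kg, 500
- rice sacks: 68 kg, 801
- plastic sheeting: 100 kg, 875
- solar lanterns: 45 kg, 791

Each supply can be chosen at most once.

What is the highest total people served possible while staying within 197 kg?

2823

A density-first pass picks seed packs + medical dressings + rice sacks + solar lanterns — 2642 at 159 kg.
Replace seed packs with infant formula: the trade gains 181 net, giving 2823 at 188 kg.
Runner-up seed packs + medical dressings + plastic sheeting + solar lanterns tops out at 2716.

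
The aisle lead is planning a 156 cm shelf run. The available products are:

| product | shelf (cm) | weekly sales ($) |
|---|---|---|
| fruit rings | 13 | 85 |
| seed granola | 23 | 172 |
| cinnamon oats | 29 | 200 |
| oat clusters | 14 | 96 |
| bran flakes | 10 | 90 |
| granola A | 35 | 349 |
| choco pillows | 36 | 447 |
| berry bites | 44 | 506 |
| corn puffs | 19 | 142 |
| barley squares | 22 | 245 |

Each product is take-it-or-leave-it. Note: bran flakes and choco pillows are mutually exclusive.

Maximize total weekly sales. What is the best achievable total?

1689

Density check — choco pillows 12.42, berry bites 11.50, barley squares 11.14 are the best per cm.
Taking granola A + choco pillows + berry bites + corn puffs + barley squares: 156 cm used, 1689 in weekly sales.
No other feasible combination exceeds 1689.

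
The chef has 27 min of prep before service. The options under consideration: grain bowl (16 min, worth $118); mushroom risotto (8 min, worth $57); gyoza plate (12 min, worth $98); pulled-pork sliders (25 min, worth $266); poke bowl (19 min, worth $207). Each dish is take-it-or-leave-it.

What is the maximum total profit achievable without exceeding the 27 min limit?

By profit per min: poke bowl 10.89, pulled-pork sliders 10.64, gyoza plate 8.17 lead.
A density-first pass picks mushroom risotto + poke bowl — 264 at 27 min.
The 27 min tied up in mushroom risotto and poke bowl is better spent on pulled-pork sliders — total rises to 266 (25 min).
The closest alternative, mushroom risotto + poke bowl, reaches only 264.

266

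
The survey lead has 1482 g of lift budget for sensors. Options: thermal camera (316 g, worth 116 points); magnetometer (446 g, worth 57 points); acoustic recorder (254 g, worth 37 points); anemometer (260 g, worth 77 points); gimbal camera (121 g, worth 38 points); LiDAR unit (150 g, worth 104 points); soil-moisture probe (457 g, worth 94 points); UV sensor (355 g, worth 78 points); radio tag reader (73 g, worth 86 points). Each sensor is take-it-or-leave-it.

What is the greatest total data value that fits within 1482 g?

516

A density-first pass picks thermal camera + anemometer + gimbal camera + LiDAR unit + UV sensor + radio tag reader — 499 at 1275 g.
The 260 g tied up in anemometer is better spent on soil-moisture probe — total rises to 516 (1472 g).
Next best is thermal camera + anemometer + gimbal camera + LiDAR unit + soil-moisture probe + radio tag reader at 515 (1377 g) — short by 1.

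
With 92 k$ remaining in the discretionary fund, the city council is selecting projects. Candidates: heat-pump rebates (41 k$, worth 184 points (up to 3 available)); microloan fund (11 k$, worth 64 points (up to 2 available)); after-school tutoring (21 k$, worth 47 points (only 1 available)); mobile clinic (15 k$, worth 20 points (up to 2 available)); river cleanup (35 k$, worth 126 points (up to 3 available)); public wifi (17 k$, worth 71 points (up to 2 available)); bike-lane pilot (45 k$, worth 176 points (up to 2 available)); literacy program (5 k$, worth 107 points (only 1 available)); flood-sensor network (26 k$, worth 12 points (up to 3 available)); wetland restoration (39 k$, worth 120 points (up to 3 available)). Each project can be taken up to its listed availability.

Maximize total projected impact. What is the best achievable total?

497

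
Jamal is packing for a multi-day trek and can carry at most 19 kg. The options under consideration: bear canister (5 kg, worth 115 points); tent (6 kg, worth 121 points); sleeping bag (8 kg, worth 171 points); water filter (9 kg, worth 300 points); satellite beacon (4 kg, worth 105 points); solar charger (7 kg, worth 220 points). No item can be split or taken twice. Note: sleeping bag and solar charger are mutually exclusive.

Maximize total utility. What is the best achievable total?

526

Density check — water filter 33.33, solar charger 31.43, satellite beacon 26.25 are the best per kg.
Taking the top-ratio items first gives water filter + solar charger for 520 (16 kg).
Dropping solar charger frees 7 kg; slotting in tent + satellite beacon (10 kg) lifts the total to 526 at 19 kg.
No other feasible combination exceeds 526.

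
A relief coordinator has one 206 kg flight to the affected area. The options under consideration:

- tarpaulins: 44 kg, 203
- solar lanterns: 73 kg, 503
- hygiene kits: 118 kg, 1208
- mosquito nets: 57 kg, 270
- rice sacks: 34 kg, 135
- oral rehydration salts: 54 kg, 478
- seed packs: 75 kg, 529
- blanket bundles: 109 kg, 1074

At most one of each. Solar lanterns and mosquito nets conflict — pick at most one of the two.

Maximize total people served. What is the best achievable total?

1821

Density check — hygiene kits 10.24, blanket bundles 9.85, oral rehydration salts 8.85 are the best per kg.
The ratio ordering already packs tightly: hygiene kits + rice sacks + oral rehydration salts, 206 kg, 1821.
Every other selection either busts 206 kg or breaks a pairing rule or fails to beat 1821.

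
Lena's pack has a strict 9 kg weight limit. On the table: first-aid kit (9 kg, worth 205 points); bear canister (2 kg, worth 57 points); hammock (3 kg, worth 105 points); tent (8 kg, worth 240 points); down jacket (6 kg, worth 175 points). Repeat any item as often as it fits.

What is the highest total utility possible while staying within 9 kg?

315

By utility per kg: hammock 35.00, tent 30.00, down jacket 29.17 lead.
3×hammock uses 9 of the 9 kg and totals 315.
No other feasible combination exceeds 315.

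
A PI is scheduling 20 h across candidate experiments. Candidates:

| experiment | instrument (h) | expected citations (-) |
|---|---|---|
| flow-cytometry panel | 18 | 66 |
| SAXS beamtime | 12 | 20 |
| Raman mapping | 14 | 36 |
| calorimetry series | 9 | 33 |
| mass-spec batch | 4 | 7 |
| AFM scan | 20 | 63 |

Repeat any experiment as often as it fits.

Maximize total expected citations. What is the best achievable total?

66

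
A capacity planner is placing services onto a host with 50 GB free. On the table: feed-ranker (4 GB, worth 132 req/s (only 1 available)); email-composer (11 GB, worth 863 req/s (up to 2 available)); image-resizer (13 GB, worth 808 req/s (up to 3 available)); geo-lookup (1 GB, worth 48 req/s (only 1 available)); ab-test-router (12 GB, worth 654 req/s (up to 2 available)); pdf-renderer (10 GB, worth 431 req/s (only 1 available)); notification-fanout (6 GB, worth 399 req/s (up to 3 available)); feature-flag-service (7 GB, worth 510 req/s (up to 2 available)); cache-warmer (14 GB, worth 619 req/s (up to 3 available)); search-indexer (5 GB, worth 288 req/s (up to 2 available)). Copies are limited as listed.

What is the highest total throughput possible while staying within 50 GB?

By throughput per GB: email-composer 78.45, feature-flag-service 72.86, notification-fanout 66.50, image-resizer 62.15 lead.
Filling by ratio: 2×email-composer + geo-lookup + 2×notification-fanout + 2×feature-flag-service for 3592, with 1 GB left unused.
Dropping 2×notification-fanout frees 12 GB; slotting in image-resizer (13 GB) lifts the total to 3602 at 50 GB.
Nothing else within 50 GB beats 3602.

3602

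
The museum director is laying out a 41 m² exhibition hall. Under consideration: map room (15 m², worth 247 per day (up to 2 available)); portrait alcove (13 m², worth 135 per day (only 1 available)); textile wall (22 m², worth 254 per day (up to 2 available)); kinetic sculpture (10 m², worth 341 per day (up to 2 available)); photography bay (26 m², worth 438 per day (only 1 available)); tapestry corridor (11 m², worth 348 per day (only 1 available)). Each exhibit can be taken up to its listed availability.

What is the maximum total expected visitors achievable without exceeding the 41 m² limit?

The ratio ordering already packs tightly: 2×kinetic sculpture + tapestry corridor, 31 m², 1030.

1030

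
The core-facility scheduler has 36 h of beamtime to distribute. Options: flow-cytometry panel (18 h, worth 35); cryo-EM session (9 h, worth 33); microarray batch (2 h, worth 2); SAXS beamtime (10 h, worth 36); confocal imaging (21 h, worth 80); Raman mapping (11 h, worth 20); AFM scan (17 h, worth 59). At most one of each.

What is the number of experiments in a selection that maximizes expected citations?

3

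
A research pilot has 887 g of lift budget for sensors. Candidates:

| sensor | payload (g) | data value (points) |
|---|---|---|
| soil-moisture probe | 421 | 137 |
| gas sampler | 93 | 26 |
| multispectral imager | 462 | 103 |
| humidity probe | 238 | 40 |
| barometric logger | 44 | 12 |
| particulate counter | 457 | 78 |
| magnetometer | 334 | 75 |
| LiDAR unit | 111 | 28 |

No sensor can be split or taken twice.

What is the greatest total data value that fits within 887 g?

Filling by ratio: soil-moisture probe + gas sampler + barometric logger + LiDAR unit for 203, with 218 g left unused.
Replace gas sampler and barometric logger and LiDAR unit with multispectral imager: the trade gains 37 net, giving 240 at 883 g.

240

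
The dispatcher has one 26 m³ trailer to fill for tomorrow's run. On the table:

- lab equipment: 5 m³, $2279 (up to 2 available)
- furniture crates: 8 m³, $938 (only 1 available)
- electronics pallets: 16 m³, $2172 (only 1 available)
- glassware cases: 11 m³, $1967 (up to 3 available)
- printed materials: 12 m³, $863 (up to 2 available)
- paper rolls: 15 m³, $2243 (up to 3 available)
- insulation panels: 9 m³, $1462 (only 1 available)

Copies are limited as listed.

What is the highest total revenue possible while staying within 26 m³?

The ratio heuristic lands on 2×lab equipment + glassware cases (6525) but leaves 5 m³ idle.
The 11 m³ tied up in glassware cases is better spent on paper rolls — total rises to 6801 (25 m³).

6801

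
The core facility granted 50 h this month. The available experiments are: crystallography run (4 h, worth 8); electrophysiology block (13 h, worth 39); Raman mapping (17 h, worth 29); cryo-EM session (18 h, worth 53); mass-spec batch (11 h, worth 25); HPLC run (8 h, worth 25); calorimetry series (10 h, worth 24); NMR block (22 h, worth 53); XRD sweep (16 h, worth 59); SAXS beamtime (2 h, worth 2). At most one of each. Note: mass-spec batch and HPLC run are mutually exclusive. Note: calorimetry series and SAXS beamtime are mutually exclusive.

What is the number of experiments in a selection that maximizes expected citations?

4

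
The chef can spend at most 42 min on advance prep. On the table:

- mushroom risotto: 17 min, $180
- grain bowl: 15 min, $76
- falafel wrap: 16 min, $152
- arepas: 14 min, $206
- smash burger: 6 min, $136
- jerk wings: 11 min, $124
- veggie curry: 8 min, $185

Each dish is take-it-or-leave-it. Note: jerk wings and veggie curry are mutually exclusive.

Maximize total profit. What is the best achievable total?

571

Taking mushroom risotto + arepas + veggie curry: 39 min used, 571 in profit.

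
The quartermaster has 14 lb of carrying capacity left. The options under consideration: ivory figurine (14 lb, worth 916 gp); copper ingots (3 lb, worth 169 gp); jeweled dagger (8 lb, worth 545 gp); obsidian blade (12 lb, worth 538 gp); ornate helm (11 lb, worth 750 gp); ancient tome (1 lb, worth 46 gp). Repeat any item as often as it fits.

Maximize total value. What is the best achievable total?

919

Density check — ornate helm 68.18, jeweled dagger 68.12, ivory figurine 65.43, copper ingots 56.33 are the best per lb.
The ratio ordering already packs tightly: copper ingots + ornate helm, 14 lb, 919.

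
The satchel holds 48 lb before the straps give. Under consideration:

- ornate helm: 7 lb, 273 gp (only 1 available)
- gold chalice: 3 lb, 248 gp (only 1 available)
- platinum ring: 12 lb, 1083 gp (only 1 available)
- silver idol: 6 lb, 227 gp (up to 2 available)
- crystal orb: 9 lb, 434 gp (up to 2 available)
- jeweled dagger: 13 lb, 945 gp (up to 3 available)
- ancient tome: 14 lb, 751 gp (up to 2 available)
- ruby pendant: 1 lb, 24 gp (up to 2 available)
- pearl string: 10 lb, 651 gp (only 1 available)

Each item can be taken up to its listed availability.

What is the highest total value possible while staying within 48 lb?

3624

Density check — platinum ring 90.25, gold chalice 82.67, jeweled dagger 72.69 are the best per lb.
Taking the top-ratio items first gives ornate helm + gold chalice + platinum ring + 2×jeweled dagger for 3494 (48 lb).
Replace ornate helm and gold chalice with pearl string: the trade gains 130 net, giving 3624 at 48 lb.
That's the maximum — no swap from here does better than 3624.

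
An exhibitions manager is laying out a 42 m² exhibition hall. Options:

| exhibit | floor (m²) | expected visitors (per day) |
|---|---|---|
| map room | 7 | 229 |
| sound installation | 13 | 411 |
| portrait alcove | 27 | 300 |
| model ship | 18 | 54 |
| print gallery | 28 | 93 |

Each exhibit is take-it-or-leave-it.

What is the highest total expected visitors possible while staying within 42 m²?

Ranking by ratio (expected visitors/m²): map room 32.71, sound installation 31.62, portrait alcove 11.11.
A density-first pass picks map room + sound installation + model ship — 694 at 38 m².
Dropping map room and model ship frees 25 m²; slotting in portrait alcove (27 m²) lifts the total to 711 at 40 m².
No other feasible combination exceeds 711.

711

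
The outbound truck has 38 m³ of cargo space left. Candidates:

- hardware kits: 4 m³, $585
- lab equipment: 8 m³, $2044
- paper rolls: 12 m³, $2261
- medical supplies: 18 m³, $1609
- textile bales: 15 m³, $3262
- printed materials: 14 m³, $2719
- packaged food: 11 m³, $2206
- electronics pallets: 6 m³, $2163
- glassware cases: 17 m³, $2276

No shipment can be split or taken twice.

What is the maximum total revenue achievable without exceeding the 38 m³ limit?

Taking the top-ratio shipments first gives hardware kits + lab equipment + textile bales + electronics pallets for 8054 (33 m³).
Replace hardware kits and textile bales with paper rolls + packaged food: the trade gains 620 net, giving 8674 at 37 m³.
Every other selection either busts 38 m³ or fails to beat 8674.

8674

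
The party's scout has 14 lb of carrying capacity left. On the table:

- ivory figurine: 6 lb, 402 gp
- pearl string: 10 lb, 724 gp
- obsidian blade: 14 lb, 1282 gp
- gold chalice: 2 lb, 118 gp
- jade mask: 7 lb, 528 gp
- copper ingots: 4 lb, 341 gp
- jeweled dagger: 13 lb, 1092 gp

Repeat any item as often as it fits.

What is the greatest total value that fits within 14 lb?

1282

Best packing: obsidian blade — 14 lb, 1282 total.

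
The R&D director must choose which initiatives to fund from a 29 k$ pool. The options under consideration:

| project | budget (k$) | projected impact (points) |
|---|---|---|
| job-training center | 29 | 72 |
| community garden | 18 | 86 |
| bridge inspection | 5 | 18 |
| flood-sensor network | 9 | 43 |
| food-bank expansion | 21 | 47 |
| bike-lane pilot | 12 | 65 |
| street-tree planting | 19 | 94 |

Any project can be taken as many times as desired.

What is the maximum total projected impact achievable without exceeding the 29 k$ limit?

148

Density check — bike-lane pilot 5.42, street-tree planting 4.95, community garden 4.78, flood-sensor network 4.78 are the best per k$.
Bridge inspection + 2×bike-lane pilot uses 29 of the 29 k$ and totals 148.
No other feasible combination exceeds 148.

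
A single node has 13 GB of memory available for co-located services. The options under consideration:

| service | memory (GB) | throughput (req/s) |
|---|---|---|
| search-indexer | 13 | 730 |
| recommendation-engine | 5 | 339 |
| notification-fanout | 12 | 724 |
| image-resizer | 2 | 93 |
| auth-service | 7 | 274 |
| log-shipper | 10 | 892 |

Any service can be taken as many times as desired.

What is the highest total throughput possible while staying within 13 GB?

Best packing: image-resizer + log-shipper — 12 GB, 985 total.
That's the maximum — no swap from here does better than 985.

985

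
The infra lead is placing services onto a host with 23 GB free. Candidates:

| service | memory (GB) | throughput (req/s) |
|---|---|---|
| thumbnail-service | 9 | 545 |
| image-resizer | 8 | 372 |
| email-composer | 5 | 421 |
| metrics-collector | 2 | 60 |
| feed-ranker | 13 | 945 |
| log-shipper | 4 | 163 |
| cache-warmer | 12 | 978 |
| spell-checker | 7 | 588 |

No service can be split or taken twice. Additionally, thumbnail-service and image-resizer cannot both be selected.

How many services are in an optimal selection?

3

Best achievable throughput is 1729.
log-shipper + cache-warmer + spell-checker hits 1729 at 23 GB.
Every optimal selection uses 3 services.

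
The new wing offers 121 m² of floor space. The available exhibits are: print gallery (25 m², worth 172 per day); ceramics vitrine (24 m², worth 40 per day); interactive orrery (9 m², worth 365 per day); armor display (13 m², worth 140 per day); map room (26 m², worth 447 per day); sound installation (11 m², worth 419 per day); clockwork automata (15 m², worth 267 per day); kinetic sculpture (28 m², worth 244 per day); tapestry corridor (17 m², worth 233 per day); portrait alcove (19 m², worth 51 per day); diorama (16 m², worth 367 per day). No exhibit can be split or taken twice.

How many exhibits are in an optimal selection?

Optimal total is 2270.
For example print gallery + interactive orrery + map room + sound installation + clockwork automata + tapestry corridor + diorama achieves it, using 119 m².
Any selection reaching 2270 contains exactly 7 exhibits.

7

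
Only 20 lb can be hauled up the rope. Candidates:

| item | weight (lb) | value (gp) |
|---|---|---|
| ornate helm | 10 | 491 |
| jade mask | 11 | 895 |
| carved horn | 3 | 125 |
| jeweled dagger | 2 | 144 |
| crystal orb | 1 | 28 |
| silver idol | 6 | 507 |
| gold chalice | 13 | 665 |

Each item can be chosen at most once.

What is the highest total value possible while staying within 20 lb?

The ratio ordering already packs tightly: jade mask + jeweled dagger + crystal orb + silver idol, 20 lb, 1574.
No other feasible combination exceeds 1574.

1574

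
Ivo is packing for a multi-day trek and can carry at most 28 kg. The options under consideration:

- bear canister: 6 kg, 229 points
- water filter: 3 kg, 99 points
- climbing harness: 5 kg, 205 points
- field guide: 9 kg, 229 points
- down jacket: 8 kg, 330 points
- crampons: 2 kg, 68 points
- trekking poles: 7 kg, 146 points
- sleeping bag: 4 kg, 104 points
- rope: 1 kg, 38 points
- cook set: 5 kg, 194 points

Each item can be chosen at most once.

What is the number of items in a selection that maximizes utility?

Optimal total is 1095.
One optimal bundle: bear canister + water filter + climbing harness + down jacket + rope + cook set (28 kg).
Every optimal selection uses 6 items.

6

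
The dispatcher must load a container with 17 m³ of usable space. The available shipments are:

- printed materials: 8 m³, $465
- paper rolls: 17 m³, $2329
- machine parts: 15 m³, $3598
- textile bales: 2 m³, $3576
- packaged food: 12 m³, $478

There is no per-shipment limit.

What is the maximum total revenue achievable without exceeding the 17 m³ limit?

28608

Ranking by ratio (revenue/m³): textile bales 1788.00, machine parts 239.87, paper rolls 137.00.
Best packing: 8×textile bales — 16 m³, 28608 total.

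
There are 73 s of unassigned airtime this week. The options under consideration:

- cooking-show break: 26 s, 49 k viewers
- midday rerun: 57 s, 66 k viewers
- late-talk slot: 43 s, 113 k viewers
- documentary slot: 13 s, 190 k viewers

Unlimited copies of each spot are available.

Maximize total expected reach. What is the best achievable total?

950

Ranking by ratio (expected reach/s): documentary slot 14.62, late-talk slot 2.63, cooking-show break 1.88, midday rerun 1.16.
The ratio ordering already packs tightly: 5×documentary slot, 65 s, 950.
That's the maximum — no swap from here does better than 950.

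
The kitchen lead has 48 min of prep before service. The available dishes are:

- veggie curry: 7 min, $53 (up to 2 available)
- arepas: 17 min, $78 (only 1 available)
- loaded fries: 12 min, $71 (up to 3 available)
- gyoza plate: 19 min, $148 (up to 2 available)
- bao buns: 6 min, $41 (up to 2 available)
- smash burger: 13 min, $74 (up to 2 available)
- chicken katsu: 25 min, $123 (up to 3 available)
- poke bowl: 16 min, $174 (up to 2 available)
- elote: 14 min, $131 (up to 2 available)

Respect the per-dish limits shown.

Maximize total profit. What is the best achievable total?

479

Taking 2×poke bowl + elote: 46 min used, 479 in profit.
The spare 2 min is too small for any remaining dish, and no exchange beats 479.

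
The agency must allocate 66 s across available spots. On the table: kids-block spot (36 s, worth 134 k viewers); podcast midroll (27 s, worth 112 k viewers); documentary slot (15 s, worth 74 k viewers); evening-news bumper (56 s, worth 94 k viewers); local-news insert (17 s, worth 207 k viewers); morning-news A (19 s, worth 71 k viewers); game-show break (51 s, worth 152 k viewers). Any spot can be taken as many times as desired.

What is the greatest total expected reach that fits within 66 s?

695

Density check — local-news insert 12.18, documentary slot 4.93, podcast midroll 4.15, morning-news A 3.74 are the best per s.
The ratio ordering already packs tightly: documentary slot + 3×local-news insert, 66 s, 695.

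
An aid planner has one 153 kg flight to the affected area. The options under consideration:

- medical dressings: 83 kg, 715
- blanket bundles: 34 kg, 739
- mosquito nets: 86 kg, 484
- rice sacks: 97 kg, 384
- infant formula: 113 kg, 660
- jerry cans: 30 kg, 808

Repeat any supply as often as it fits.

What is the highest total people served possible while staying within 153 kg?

Ranking by ratio (people served/kg): jerry cans 26.93, blanket bundles 21.74, medical dressings 8.61.
The ratio ordering already packs tightly: 5×jerry cans, 150 kg, 4040.
Every other selection either busts 153 kg or fails to beat 4040.

4040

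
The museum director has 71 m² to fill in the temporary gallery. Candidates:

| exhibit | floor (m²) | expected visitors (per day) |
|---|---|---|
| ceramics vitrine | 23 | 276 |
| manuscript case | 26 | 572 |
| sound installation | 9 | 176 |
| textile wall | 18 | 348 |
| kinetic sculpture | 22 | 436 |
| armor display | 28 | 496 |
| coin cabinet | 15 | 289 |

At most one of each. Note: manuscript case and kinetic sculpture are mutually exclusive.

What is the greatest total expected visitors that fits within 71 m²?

1385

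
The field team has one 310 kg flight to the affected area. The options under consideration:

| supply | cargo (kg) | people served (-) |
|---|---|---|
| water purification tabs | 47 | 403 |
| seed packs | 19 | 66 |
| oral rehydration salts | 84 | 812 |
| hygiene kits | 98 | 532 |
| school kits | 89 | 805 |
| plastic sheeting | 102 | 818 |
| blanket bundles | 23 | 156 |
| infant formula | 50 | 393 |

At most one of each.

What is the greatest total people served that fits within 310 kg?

Filling by ratio: water purification tabs + oral rehydration salts + school kits + blanket bundles + infant formula for 2569, with 17 kg left unused.
Replace water purification tabs and infant formula with plastic sheeting: the trade gains 22 net, giving 2591 at 298 kg.

2591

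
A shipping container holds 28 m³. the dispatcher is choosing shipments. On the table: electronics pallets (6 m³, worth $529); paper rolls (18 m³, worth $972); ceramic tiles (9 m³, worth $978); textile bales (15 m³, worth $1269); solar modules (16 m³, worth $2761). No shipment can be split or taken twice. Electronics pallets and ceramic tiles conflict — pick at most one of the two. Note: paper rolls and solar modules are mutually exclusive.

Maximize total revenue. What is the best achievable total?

3739

Best packing: ceramic tiles + solar modules — 25 m³, 3739 total.
Runner-up electronics pallets + solar modules tops out at 3290.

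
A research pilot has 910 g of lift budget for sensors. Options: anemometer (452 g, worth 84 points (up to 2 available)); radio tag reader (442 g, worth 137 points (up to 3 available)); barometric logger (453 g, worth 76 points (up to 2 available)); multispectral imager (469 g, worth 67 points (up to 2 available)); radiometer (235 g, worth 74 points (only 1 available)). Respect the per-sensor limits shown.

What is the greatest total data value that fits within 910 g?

274

A density-first pass picks radio tag reader + radiometer — 211 at 677 g.
Dropping radiometer frees 235 g; slotting in radio tag reader (442 g) lifts the total to 274 at 884 g.
Every other selection either busts 910 g or exceeds an availability limit or fails to beat 274.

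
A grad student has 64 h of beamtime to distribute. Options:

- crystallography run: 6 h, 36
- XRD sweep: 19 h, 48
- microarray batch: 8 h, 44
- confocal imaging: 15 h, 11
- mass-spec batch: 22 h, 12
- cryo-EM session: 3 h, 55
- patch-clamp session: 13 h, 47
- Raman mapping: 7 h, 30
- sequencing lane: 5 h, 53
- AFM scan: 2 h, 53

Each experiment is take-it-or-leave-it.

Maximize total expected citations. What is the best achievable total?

366

Ranking by ratio (expected citations/h): AFM scan 26.50, cryo-EM session 18.33, sequencing lane 10.60.
The ratio ordering already packs tightly: crystallography run + XRD sweep + microarray batch + cryo-EM session + patch-clamp session + Raman mapping + sequencing lane + AFM scan, 63 h, 366.
No other feasible combination exceeds 366.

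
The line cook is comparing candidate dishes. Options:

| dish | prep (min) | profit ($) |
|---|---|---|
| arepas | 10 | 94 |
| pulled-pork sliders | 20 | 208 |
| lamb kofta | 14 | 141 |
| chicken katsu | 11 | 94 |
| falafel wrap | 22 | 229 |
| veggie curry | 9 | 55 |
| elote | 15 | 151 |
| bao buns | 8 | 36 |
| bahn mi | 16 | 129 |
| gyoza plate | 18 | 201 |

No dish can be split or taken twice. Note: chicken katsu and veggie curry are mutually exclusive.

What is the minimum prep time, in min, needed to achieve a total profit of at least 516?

50

Need the lightest bundle worth ≥ 516.
arepas + falafel wrap + gyoza plate: 524 profit at 50 min.
Below 50 min the best achievable stays under 516.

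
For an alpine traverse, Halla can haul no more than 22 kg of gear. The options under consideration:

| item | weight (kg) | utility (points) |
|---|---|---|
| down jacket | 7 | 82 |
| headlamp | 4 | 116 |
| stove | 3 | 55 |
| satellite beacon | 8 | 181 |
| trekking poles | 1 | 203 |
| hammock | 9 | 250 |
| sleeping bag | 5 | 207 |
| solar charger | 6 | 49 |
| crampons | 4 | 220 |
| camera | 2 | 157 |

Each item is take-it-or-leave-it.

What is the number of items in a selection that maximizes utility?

5

The maximum utility within 22 kg is 1037.
trekking poles + hammock + sleeping bag + crampons + camera hits 1037 at 21 kg.
Every optimal selection uses 5 items.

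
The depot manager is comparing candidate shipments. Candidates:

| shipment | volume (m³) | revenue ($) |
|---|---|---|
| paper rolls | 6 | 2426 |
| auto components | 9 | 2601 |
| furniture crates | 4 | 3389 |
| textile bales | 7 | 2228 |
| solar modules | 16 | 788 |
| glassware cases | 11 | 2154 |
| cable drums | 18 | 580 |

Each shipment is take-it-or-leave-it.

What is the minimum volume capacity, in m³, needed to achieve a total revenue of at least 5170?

10

Look for the lowest-volume combination reaching 5170.
paper rolls + furniture crates reaches 5815 using 10 m³.
No combination under 10 m³ hits 5170.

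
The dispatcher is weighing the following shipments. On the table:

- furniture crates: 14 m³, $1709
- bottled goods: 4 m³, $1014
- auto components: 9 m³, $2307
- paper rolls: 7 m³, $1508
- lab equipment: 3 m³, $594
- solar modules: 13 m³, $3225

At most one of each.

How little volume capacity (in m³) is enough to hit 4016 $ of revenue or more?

17

Minimise m³ subject to total revenue ≥ 4016.
bottled goods + solar modules reaches 4239 using 17 m³.
Below 17 m³ the best achievable stays under 4016.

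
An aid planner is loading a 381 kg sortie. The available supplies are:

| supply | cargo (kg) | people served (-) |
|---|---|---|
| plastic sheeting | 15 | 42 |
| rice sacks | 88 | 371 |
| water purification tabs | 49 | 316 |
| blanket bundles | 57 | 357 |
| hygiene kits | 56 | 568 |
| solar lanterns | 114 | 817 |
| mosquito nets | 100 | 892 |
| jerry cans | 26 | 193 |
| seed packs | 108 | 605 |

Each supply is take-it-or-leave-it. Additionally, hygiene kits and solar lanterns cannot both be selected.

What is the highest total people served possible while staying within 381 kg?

2738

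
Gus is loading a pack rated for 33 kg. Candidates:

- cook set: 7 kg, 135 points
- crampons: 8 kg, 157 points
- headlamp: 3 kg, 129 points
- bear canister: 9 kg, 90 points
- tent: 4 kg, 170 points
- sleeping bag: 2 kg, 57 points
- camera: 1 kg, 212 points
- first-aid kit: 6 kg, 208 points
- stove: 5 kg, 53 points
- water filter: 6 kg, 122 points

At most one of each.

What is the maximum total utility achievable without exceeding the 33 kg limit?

Greedy by ratio would take crampons + headlamp + tent + sleeping bag + camera + first-aid kit + water filter: 30 kg used, total 1055.
The 6 kg tied up in water filter is better spent on cook set — total rises to 1068 (31 kg).

1068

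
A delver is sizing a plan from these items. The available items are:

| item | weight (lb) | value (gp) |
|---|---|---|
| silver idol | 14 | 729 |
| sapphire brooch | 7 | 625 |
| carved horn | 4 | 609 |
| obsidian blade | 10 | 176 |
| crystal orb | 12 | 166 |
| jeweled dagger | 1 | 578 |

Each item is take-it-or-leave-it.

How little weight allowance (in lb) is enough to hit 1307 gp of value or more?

Need the lightest bundle worth ≥ 1307.
sapphire brooch + carved horn + jeweled dagger: 1812 value at 12 lb.
Below 12 lb the best achievable stays under 1307.

12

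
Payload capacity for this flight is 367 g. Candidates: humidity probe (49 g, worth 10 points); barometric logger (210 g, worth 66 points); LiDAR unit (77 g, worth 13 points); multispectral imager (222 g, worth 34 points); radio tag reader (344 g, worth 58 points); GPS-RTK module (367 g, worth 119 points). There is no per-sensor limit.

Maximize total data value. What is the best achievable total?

Best packing: GPS-RTK module — 367 g, 119 total.
That's the maximum — no swap from here does better than 119.

119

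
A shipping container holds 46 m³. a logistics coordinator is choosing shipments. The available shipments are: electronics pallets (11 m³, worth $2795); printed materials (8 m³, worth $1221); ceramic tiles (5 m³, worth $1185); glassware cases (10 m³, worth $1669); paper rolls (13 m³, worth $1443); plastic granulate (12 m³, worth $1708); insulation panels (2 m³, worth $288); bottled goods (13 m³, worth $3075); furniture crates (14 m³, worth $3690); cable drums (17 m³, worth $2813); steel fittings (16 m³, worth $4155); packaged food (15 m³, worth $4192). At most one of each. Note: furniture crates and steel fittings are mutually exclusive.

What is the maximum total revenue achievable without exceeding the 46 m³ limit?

11862

By revenue per m³: packaged food 279.47, furniture crates 263.57, steel fittings 259.69, electronics pallets 254.09 lead.
Taking electronics pallets + ceramic tiles + furniture crates + packaged food: 45 m³ used, 11862 in revenue.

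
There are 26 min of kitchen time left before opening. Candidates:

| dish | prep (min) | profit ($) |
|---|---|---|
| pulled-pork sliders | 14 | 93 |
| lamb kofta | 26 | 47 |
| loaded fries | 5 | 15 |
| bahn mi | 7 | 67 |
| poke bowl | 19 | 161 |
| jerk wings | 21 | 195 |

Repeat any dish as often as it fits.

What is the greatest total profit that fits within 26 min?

228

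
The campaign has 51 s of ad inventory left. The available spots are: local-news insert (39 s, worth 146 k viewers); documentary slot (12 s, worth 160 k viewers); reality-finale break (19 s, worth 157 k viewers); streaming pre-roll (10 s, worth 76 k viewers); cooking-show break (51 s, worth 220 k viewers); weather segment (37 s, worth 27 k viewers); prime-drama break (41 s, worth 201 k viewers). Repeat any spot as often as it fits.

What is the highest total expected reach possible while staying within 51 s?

640

By expected reach per s: documentary slot 13.33, reality-finale break 8.26, streaming pre-roll 7.60, prime-drama break 4.90 lead.
Taking 4×documentary slot: 48 s used, 640 in expected reach.
The spare 3 s is too small for any remaining spot, and no exchange beats 640.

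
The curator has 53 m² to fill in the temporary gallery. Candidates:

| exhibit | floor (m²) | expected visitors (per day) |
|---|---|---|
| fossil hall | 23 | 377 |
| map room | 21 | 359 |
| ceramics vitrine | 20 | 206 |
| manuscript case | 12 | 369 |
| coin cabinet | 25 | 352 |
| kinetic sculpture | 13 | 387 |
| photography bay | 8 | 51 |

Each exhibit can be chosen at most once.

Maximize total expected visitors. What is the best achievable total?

1133

By expected visitors per m²: manuscript case 30.75, kinetic sculpture 29.77, map room 17.10 lead.
Greedy by ratio would take map room + manuscript case + kinetic sculpture: 46 m² used, total 1115.
The 21 m² tied up in map room is better spent on fossil hall — total rises to 1133 (48 m²).
Next best is map room + manuscript case + kinetic sculpture at 1115 (46 m²) — short by 18.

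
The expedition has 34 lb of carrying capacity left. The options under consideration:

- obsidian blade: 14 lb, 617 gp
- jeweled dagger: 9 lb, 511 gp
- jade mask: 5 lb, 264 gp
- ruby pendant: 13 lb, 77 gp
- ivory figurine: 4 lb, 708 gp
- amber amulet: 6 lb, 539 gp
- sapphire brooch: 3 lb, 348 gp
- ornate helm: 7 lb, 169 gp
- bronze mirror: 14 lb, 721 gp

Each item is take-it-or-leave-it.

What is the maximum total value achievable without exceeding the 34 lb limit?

2580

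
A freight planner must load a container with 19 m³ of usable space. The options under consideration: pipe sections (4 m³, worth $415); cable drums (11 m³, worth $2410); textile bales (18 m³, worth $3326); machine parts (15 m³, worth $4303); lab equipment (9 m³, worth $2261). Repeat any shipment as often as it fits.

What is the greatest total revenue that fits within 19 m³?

4718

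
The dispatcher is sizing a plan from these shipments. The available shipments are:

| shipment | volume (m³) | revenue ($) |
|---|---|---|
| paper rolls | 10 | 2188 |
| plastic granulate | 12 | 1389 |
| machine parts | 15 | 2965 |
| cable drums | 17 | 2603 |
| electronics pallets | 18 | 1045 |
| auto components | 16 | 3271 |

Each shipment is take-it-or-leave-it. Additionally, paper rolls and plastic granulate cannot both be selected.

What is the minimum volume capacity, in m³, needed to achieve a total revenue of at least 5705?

Look for the lowest-volume combination reaching 5705.
machine parts + auto components reaches 6236 using 31 m³.
Any bundle with less than 31 m³ falls short of 5705.

31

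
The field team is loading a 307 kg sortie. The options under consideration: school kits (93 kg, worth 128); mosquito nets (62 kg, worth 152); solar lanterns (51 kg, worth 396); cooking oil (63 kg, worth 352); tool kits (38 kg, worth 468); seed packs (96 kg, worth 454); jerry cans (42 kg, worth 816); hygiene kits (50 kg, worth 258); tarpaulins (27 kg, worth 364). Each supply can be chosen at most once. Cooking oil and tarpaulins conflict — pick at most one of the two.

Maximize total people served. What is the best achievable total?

2756

Ranking by ratio (people served/kg): jerry cans 19.43, tarpaulins 13.48, tool kits 12.32, solar lanterns 7.76.
Solar lanterns + tool kits + seed packs + jerry cans + hygiene kits + tarpaulins uses 304 of the 307 kg and totals 2756.
That's the maximum — no feasible swap from here does better than 2756.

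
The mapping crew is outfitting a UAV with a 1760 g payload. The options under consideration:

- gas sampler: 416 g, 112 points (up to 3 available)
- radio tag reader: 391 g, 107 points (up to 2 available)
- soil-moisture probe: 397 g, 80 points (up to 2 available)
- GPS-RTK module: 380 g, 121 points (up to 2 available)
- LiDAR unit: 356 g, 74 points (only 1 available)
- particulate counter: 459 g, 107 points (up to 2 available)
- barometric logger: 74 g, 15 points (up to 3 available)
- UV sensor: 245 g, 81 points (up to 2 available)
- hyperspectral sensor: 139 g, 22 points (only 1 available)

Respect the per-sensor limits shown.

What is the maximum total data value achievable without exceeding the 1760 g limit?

By data value per g: UV sensor 0.33, GPS-RTK module 0.32, radio tag reader 0.27, gas sampler 0.27 lead.
Filling by ratio: radio tag reader + 2×GPS-RTK module + barometric logger + 2×UV sensor for 526, with 45 g left unused.
Replace radio tag reader with gas sampler: the trade gains 5 net, giving 531 at 1740 g.
Every other selection either busts 1760 g or exceeds an availability limit or fails to beat 531.

531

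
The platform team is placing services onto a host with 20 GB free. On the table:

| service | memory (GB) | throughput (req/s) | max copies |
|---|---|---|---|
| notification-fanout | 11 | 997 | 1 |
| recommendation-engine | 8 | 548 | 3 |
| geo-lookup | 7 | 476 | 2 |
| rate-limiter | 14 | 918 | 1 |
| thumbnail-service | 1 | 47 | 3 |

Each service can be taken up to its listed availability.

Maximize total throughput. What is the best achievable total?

1592

Ranking by ratio (throughput/GB): notification-fanout 90.64, recommendation-engine 68.50, geo-lookup 68.00.
Notification-fanout + recommendation-engine + thumbnail-service uses 20 of the 20 GB and totals 1592.
Every other selection either busts 20 GB or exceeds an availability limit or fails to beat 1592.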